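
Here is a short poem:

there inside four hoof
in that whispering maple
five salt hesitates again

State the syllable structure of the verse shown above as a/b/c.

5/7/7

Line 1: there (1), inside (2), four (1), hoof (1) → 5
Line 2: in (1), that (1), whispering (3), maple (2) → 7
Line 3: five (1), salt (1), hesitates (3), again (2) → 7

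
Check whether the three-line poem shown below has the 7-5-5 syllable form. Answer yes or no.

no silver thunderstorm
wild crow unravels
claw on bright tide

No

Line 1: no(1) + silver(2) + thunderstorm(3) = 6 (expected 7)
Line 2: wild(1) + crow(1) + unravels(3) = 5 ✓
Line 3: claw(1) + on(1) + bright(1) + tide(1) = 4 (expected 5)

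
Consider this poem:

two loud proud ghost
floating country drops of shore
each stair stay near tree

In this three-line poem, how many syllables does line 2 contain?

7

Line 2: "floating country drops of shore": 2+2+1+1+1 = 7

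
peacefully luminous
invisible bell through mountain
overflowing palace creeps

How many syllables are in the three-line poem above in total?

Line 1: peacefully (3), luminous (3) → 6
Line 2: invisible (4), bell (1), through (1), mountain (2) → 8
Line 3: overflowing (4), palace (2), creeps (1) → 7
Total: 6 + 8 + 7 = 21

21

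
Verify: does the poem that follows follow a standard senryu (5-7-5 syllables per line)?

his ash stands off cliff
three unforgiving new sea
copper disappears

Line 1: his (1), ash (1), stands (1), off (1), cliff (1) → 5 ✓
Line 2: three (1), unforgiving (4), new (1), sea (1) → 7 ✓
Line 3: copper (2), disappears (3) → 5 ✓

Yes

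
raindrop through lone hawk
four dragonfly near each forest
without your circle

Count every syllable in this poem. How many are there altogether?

18

Line 1: raindrop (2), through (1), lone (1), hawk (1) → 5
Line 2: four (1), dragonfly (3), near (1), each (1), forest (2) → 8
Line 3: without (2), your (1), circle (2) → 5
Total: 5 + 8 + 5 = 18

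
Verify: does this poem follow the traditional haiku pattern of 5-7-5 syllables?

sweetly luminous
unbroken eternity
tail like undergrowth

Yes

Line 1: "sweetly luminous": 2+3 = 5 ✓
Line 2: "unbroken eternity": 3+4 = 7 ✓
Line 3: "tail like undergrowth": 1+1+3 = 5 ✓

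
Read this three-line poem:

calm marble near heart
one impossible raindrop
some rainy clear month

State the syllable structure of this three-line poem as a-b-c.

Line 1: calm (1), marble (2), near (1), heart (1) → 5
Line 2: one (1), impossible (4), raindrop (2) → 7
Line 3: some (1), rainy (2), clear (1), month (1) → 5

5-7-5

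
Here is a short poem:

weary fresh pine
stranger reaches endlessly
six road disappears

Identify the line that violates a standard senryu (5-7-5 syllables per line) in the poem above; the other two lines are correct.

Line 1: weary (2), fresh (1), pine (1) → 4 (expected 5)
Line 2: stranger (2), reaches (2), endlessly (3) → 7 ✓
Line 3: six (1), road (1), disappears (3) → 5 ✓

The first line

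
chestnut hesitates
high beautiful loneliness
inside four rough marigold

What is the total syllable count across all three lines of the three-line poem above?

Line 1: chestnut(2) + hesitates(3) = 5
Line 2: high(1) + beautiful(3) + loneliness(3) = 7
Line 3: inside(2) + four(1) + rough(1) + marigold(3) = 7
Total: 5 + 7 + 7 = 19

19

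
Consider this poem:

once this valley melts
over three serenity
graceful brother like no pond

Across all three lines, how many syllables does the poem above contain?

Line 1: "once this valley melts": 1+1+2+1 = 5
Line 2: "over three serenity": 2+1+4 = 7
Line 3: "graceful brother like no pond": 2+2+1+1+1 = 7
Total: 5 + 7 + 7 = 19

19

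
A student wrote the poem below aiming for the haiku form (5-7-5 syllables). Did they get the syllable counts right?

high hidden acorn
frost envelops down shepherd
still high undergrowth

Line 1: high (1), hidden (2), acorn (2) → 5 ✓
Line 2: frost (1), envelops (3), down (1), shepherd (2) → 7 ✓
Line 3: still (1), high (1), undergrowth (3) → 5 ✓

Yes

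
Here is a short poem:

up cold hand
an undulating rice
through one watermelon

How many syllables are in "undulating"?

"undulating" has 4 syllables.

4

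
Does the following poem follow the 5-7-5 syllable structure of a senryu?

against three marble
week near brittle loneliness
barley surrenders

Line 1: against (2), three (1), marble (2) → 5 ✓
Line 2: week (1), near (1), brittle (2), loneliness (3) → 7 ✓
Line 3: barley (2), surrenders (3) → 5 ✓

Yes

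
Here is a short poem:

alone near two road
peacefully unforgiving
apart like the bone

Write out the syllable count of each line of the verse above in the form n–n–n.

5–7–5

Line 1: "alone near two road": 2+1+1+1 = 5
Line 2: "peacefully unforgiving": 3+4 = 7
Line 3: "apart like the bone": 2+1+1+1 = 5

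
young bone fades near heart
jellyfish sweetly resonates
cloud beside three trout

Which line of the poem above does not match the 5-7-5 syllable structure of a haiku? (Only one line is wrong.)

The second line

Line 1: young(1) + bone(1) + fades(1) + near(1) + heart(1) = 5 ✓
Line 2: jellyfish(3) + sweetly(2) + resonates(3) = 8 (expected 7)
Line 3: cloud(1) + beside(2) + three(1) + trout(1) = 5 ✓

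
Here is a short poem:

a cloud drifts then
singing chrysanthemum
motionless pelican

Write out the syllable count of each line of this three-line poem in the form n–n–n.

4–6–6

Line 1: a(1) + cloud(1) + drifts(1) + then(1) = 4
Line 2: singing(2) + chrysanthemum(4) = 6
Line 3: motionless(3) + pelican(3) = 6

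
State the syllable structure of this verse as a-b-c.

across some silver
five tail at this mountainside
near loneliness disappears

Line 1: "across some silver": 2+1+2 = 5
Line 2: "five tail at this mountainside": 1+1+1+1+3 = 7
Line 3: "near loneliness disappears": 1+3+3 = 7

5-7-7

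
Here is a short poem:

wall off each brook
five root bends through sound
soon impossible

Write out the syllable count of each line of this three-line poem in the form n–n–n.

4–5–5

Line 1: wall(1) + off(1) + each(1) + brook(1) = 4
Line 2: five(1) + root(1) + bends(1) + through(1) + sound(1) = 5
Line 3: soon(1) + impossible(4) = 5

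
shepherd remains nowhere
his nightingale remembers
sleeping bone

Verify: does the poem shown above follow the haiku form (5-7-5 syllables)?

Line 1: shepherd (2), remains (2), nowhere (2) → 6 (expected 5)
Line 2: his (1), nightingale (3), remembers (3) → 7 ✓
Line 3: sleeping (2), bone (1) → 3 (expected 5)

No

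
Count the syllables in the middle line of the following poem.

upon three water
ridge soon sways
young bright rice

3

The middle line: ridge(1) + soon(1) + sways(1) = 3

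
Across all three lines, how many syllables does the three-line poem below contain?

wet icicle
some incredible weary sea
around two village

17

Line 1: wet(1) + icicle(3) = 4
Line 2: some(1) + incredible(4) + weary(2) + sea(1) = 8
Line 3: around(2) + two(1) + village(2) = 5
Total: 4 + 8 + 5 = 17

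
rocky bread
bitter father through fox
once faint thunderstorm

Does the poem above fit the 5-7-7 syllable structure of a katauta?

No

Line 1: "rocky bread": 2+1 = 3 (expected 5)
Line 2: "bitter father through fox": 2+2+1+1 = 6 (expected 7)
Line 3: "once faint thunderstorm": 1+1+3 = 5 (expected 7)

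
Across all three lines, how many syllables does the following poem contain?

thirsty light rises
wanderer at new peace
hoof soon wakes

14

Line 1: thirsty (2), light (1), rises (2) → 5
Line 2: wanderer (3), at (1), new (1), peace (1) → 6
Line 3: hoof (1), soon (1), wakes (1) → 3
Total: 5 + 6 + 3 = 14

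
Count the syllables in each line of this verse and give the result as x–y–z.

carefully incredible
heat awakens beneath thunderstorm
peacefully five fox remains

Line 1: carefully(3) + incredible(4) = 7
Line 2: heat(1) + awakens(3) + beneath(2) + thunderstorm(3) = 9
Line 3: peacefully(3) + five(1) + fox(1) + remains(2) = 7

7–9–7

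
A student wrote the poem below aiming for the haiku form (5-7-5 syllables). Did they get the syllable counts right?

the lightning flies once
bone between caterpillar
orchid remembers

Line 1: the(1) + lightning(2) + flies(1) + once(1) = 5 ✓
Line 2: bone(1) + between(2) + caterpillar(4) = 7 ✓
Line 3: orchid(2) + remembers(3) = 5 ✓

Yes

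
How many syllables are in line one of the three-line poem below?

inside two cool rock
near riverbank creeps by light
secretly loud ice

5

Line one: inside(2) + two(1) + cool(1) + rock(1) = 5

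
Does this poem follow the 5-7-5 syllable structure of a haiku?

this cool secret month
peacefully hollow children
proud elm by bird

Line 1: this (1), cool (1), secret (2), month (1) → 5 ✓
Line 2: peacefully (3), hollow (2), children (2) → 7 ✓
Line 3: proud (1), elm (1), by (1), bird (1) → 4 (expected 5)

No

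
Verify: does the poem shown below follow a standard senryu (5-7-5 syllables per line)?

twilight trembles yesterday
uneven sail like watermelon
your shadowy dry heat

No

Line 1: twilight (2), trembles (2), yesterday (3) → 7 (expected 5)
Line 2: uneven (3), sail (1), like (1), watermelon (4) → 9 (expected 7)
Line 3: your (1), shadowy (3), dry (1), heat (1) → 6 (expected 5)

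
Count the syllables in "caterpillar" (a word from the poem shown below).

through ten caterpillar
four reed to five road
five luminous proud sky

"caterpillar" has 4 syllables.

4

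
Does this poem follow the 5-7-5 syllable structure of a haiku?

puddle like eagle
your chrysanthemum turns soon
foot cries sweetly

Line 1: "puddle like eagle": 2+1+2 = 5 ✓
Line 2: "your chrysanthemum turns soon": 1+4+1+1 = 7 ✓
Line 3: "foot cries sweetly": 1+1+2 = 4 (expected 5)

No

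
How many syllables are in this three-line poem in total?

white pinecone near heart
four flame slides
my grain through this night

13

Line 1: "white pinecone near heart": 1+2+1+1 = 5
Line 2: "four flame slides": 1+1+1 = 3
Line 3: "my grain through this night": 1+1+1+1+1 = 5
Total: 5 + 3 + 5 = 13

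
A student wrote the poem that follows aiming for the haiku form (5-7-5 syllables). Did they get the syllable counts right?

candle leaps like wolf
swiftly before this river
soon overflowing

Yes

Line 1: "candle leaps like wolf": 2+1+1+1 = 5 ✓
Line 2: "swiftly before this river": 2+2+1+2 = 7 ✓
Line 3: "soon overflowing": 1+4 = 5 ✓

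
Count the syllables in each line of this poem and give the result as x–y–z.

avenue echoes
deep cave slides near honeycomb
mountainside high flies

Line 1: avenue(3) + echoes(2) = 5
Line 2: deep(1) + cave(1) + slides(1) + near(1) + honeycomb(3) = 7
Line 3: mountainside(3) + high(1) + flies(1) = 5

5–7–5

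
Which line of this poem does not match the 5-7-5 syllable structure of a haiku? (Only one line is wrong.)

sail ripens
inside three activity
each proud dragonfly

Line 1: sail (1), ripens (2) → 3 (expected 5)
Line 2: inside (2), three (1), activity (4) → 7 ✓
Line 3: each (1), proud (1), dragonfly (3) → 5 ✓

Line 1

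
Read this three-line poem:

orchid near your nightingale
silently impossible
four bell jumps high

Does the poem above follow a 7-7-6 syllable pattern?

Line 1: orchid (2), near (1), your (1), nightingale (3) → 7 ✓
Line 2: silently (3), impossible (4) → 7 ✓
Line 3: four (1), bell (1), jumps (1), high (1) → 4 (expected 6)

No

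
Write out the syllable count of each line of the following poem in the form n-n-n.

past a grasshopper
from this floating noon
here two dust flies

5-5-4

Line 1: past(1) + a(1) + grasshopper(3) = 5
Line 2: from(1) + this(1) + floating(2) + noon(1) = 5
Line 3: here(1) + two(1) + dust(1) + flies(1) = 4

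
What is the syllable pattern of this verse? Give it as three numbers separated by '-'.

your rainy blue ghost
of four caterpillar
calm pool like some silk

Line 1: "your rainy blue ghost": 1+2+1+1 = 5
Line 2: "of four caterpillar": 1+1+4 = 6
Line 3: "calm pool like some silk": 1+1+1+1+1 = 5

5-6-5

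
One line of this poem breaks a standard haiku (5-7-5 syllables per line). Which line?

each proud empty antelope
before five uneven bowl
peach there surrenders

Line 1: each(1) + proud(1) + empty(2) + antelope(3) = 7 (expected 5)
Line 2: before(2) + five(1) + uneven(3) + bowl(1) = 7 ✓
Line 3: peach(1) + there(1) + surrenders(3) = 5 ✓

The first line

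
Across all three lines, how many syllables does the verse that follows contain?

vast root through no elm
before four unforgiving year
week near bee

Line 1: vast (1), root (1), through (1), no (1), elm (1) → 5
Line 2: before (2), four (1), unforgiving (4), year (1) → 8
Line 3: week (1), near (1), bee (1) → 3
Total: 5 + 8 + 3 = 16

16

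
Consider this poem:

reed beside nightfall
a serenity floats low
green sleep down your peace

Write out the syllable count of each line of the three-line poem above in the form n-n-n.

5-7-5

Line 1: reed (1), beside (2), nightfall (2) → 5
Line 2: a (1), serenity (4), floats (1), low (1) → 7
Line 3: green (1), sleep (1), down (1), your (1), peace (1) → 5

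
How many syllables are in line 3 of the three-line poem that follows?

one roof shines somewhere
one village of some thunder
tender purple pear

Line 3: tender (2), purple (2), pear (1) → 5

5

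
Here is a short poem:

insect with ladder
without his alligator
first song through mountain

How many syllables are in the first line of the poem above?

5

The first line: insect (2), with (1), ladder (2) → 5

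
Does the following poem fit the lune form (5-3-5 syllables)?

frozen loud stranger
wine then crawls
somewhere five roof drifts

Line 1: frozen (2), loud (1), stranger (2) → 5 ✓
Line 2: wine (1), then (1), crawls (1) → 3 ✓
Line 3: somewhere (2), five (1), roof (1), drifts (1) → 5 ✓

Yes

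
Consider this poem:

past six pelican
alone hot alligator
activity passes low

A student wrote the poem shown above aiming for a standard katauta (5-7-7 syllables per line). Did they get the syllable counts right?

Line 1: "past six pelican": 1+1+3 = 5 ✓
Line 2: "alone hot alligator": 2+1+4 = 7 ✓
Line 3: "activity passes low": 4+2+1 = 7 ✓

Yes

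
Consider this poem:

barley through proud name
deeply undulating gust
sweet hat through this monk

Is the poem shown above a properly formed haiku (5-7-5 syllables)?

Line 1: barley (2), through (1), proud (1), name (1) → 5 ✓
Line 2: deeply (2), undulating (4), gust (1) → 7 ✓
Line 3: sweet (1), hat (1), through (1), this (1), monk (1) → 5 ✓

Yes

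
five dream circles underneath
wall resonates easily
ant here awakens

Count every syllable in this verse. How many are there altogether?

Line 1: five(1) + dream(1) + circles(2) + underneath(3) = 7
Line 2: wall(1) + resonates(3) + easily(3) = 7
Line 3: ant(1) + here(1) + awakens(3) = 5
Total: 7 + 7 + 5 = 19

19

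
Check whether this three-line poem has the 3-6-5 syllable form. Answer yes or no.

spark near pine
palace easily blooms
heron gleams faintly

Yes

Line 1: spark(1) + near(1) + pine(1) = 3 ✓
Line 2: palace(2) + easily(3) + blooms(1) = 6 ✓
Line 3: heron(2) + gleams(1) + faintly(2) = 5 ✓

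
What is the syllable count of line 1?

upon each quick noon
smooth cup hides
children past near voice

5

Line 1: "upon each quick noon": 2+1+1+1 = 5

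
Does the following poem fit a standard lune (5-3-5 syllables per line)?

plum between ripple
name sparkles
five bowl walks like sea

Line 1: plum (1), between (2), ripple (2) → 5 ✓
Line 2: name (1), sparkles (2) → 3 ✓
Line 3: five (1), bowl (1), walks (1), like (1), sea (1) → 5 ✓

Yes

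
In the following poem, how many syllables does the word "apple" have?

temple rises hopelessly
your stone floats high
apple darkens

2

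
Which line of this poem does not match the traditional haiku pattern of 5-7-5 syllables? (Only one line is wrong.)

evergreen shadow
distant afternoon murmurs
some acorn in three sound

Line 1: "evergreen shadow": 3+2 = 5 ✓
Line 2: "distant afternoon murmurs": 2+3+2 = 7 ✓
Line 3: "some acorn in three sound": 1+2+1+1+1 = 6 (expected 5)

Line 3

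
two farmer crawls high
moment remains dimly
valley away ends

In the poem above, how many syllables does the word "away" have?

2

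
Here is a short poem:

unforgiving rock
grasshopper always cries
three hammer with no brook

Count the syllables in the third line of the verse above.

6

The third line: "three hammer with no brook": 1+2+1+1+1 = 6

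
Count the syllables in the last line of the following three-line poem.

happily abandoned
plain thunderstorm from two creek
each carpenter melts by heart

The last line: "each carpenter melts by heart": 1+3+1+1+1 = 7

7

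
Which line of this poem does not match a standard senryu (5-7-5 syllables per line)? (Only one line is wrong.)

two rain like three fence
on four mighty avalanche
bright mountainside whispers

Line 3

Line 1: two (1), rain (1), like (1), three (1), fence (1) → 5 ✓
Line 2: on (1), four (1), mighty (2), avalanche (3) → 7 ✓
Line 3: bright (1), mountainside (3), whispers (2) → 6 (expected 5)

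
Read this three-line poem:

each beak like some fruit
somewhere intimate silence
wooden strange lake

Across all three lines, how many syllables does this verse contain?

16

Line 1: each (1), beak (1), like (1), some (1), fruit (1) → 5
Line 2: somewhere (2), intimate (3), silence (2) → 7
Line 3: wooden (2), strange (1), lake (1) → 4
Total: 5 + 7 + 4 = 16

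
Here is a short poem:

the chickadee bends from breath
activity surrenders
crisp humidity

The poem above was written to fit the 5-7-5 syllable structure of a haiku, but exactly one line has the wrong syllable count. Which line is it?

Line 1: "the chickadee bends from breath": 1+3+1+1+1 = 7 (expected 5)
Line 2: "activity surrenders": 4+3 = 7 ✓
Line 3: "crisp humidity": 1+4 = 5 ✓

Line 1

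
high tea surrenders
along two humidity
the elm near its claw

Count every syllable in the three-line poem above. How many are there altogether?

Line 1: "high tea surrenders": 1+1+3 = 5
Line 2: "along two humidity": 2+1+4 = 7
Line 3: "the elm near its claw": 1+1+1+1+1 = 5
Total: 5 + 7 + 5 = 17

17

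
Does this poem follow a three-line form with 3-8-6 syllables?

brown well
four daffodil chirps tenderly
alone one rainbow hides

No

Line 1: "brown well": 1+1 = 2 (expected 3)
Line 2: "four daffodil chirps tenderly": 1+3+1+3 = 8 ✓
Line 3: "alone one rainbow hides": 2+1+2+1 = 6 ✓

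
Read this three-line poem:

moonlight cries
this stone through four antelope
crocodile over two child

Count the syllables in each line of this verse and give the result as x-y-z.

3-7-7

Line 1: moonlight (2), cries (1) → 3
Line 2: this (1), stone (1), through (1), four (1), antelope (3) → 7
Line 3: crocodile (3), over (2), two (1), child (1) → 7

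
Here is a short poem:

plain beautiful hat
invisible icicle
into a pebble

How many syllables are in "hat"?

1

"hat" has 1 syllable.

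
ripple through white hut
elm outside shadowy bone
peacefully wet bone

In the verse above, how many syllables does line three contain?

Line three: peacefully(3) + wet(1) + bone(1) = 5

5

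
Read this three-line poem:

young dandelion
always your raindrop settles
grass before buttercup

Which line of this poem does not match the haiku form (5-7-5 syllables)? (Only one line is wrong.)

Line 3

Line 1: young (1), dandelion (4) → 5 ✓
Line 2: always (2), your (1), raindrop (2), settles (2) → 7 ✓
Line 3: grass (1), before (2), buttercup (3) → 6 (expected 5)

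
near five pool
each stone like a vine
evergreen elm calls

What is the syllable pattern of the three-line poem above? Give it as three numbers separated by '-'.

3-5-5

Line 1: near(1) + five(1) + pool(1) = 3
Line 2: each(1) + stone(1) + like(1) + a(1) + vine(1) = 5
Line 3: evergreen(3) + elm(1) + calls(1) = 5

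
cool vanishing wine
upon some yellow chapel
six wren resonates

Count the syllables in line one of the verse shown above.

5

Line one: "cool vanishing wine": 1+3+1 = 5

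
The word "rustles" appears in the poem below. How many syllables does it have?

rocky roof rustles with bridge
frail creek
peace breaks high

2

"rustles" has 2 syllables.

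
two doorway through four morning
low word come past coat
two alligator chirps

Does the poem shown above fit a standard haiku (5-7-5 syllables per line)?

Line 1: "two doorway through four morning": 1+2+1+1+2 = 7 (expected 5)
Line 2: "low word come past coat": 1+1+1+1+1 = 5 (expected 7)
Line 3: "two alligator chirps": 1+4+1 = 6 (expected 5)

No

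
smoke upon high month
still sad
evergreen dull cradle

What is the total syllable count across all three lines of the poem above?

Line 1: smoke (1), upon (2), high (1), month (1) → 5
Line 2: still (1), sad (1) → 2
Line 3: evergreen (3), dull (1), cradle (2) → 6
Total: 5 + 2 + 6 = 13

13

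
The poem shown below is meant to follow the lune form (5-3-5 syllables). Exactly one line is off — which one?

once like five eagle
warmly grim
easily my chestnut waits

Line 1: "once like five eagle": 1+1+1+2 = 5 ✓
Line 2: "warmly grim": 2+1 = 3 ✓
Line 3: "easily my chestnut waits": 3+1+2+1 = 7 (expected 5)

Line 3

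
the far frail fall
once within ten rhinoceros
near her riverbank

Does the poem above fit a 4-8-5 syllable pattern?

Line 1: the (1), far (1), frail (1), fall (1) → 4 ✓
Line 2: once (1), within (2), ten (1), rhinoceros (4) → 8 ✓
Line 3: near (1), her (1), riverbank (3) → 5 ✓

Yes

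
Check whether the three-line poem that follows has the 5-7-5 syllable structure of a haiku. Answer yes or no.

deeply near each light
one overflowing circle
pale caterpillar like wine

Line 1: deeply(2) + near(1) + each(1) + light(1) = 5 ✓
Line 2: one(1) + overflowing(4) + circle(2) = 7 ✓
Line 3: pale(1) + caterpillar(4) + like(1) + wine(1) = 7 (expected 5)

No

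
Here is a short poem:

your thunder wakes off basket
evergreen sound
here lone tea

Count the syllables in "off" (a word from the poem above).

1

"off" has 1 syllable.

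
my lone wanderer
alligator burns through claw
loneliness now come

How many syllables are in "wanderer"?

"wanderer" has 3 syllables.

3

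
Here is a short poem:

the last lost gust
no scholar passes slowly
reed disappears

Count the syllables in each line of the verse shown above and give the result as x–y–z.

Line 1: the(1) + last(1) + lost(1) + gust(1) = 4
Line 2: no(1) + scholar(2) + passes(2) + slowly(2) = 7
Line 3: reed(1) + disappears(3) = 4

4–7–4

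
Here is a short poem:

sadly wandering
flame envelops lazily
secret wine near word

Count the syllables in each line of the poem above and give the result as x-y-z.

5-7-5

Line 1: sadly (2), wandering (3) → 5
Line 2: flame (1), envelops (3), lazily (3) → 7
Line 3: secret (2), wine (1), near (1), word (1) → 5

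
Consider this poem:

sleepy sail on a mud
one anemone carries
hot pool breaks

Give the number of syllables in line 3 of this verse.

Line 3: "hot pool breaks": 1+1+1 = 3

3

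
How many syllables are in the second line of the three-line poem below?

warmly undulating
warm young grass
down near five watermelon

The second line: warm(1) + young(1) + grass(1) = 3

3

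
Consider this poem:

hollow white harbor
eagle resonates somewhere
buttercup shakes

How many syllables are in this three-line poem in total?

16

Line 1: "hollow white harbor": 2+1+2 = 5
Line 2: "eagle resonates somewhere": 2+3+2 = 7
Line 3: "buttercup shakes": 3+1 = 4
Total: 5 + 7 + 4 = 16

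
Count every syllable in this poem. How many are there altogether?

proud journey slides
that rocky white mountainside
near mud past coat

Line 1: proud (1), journey (2), slides (1) → 4
Line 2: that (1), rocky (2), white (1), mountainside (3) → 7
Line 3: near (1), mud (1), past (1), coat (1) → 4
Total: 4 + 7 + 4 = 15

15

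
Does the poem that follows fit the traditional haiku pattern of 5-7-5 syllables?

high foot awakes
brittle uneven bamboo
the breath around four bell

No

Line 1: high(1) + foot(1) + awakes(2) = 4 (expected 5)
Line 2: brittle(2) + uneven(3) + bamboo(2) = 7 ✓
Line 3: the(1) + breath(1) + around(2) + four(1) + bell(1) = 6 (expected 5)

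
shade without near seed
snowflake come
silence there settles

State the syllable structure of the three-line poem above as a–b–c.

5–3–5

Line 1: "shade without near seed": 1+2+1+1 = 5
Line 2: "snowflake come": 2+1 = 3
Line 3: "silence there settles": 2+1+2 = 5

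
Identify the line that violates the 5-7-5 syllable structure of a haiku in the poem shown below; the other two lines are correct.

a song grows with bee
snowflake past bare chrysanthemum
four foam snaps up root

Line 1: a (1), song (1), grows (1), with (1), bee (1) → 5 ✓
Line 2: snowflake (2), past (1), bare (1), chrysanthemum (4) → 8 (expected 7)
Line 3: four (1), foam (1), snaps (1), up (1), root (1) → 5 ✓

Line 2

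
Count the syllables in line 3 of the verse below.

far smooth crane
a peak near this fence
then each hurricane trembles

7

Line 3: then(1) + each(1) + hurricane(3) + trembles(2) = 7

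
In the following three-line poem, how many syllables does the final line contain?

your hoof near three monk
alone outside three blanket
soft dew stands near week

5

The final line: soft(1) + dew(1) + stands(1) + near(1) + week(1) = 5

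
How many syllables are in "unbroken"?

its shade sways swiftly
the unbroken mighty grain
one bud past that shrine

"unbroken" has 3 syllables.

3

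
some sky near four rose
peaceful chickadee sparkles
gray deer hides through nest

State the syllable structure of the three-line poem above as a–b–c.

Line 1: some (1), sky (1), near (1), four (1), rose (1) → 5
Line 2: peaceful (2), chickadee (3), sparkles (2) → 7
Line 3: gray (1), deer (1), hides (1), through (1), nest (1) → 5

5–7–5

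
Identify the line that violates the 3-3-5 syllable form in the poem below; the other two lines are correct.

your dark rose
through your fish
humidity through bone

Line 1: your (1), dark (1), rose (1) → 3 ✓
Line 2: through (1), your (1), fish (1) → 3 ✓
Line 3: humidity (4), through (1), bone (1) → 6 (expected 5)

The third line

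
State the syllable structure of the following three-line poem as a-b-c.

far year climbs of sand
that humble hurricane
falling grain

5-6-3

Line 1: "far year climbs of sand": 1+1+1+1+1 = 5
Line 2: "that humble hurricane": 1+2+3 = 6
Line 3: "falling grain": 2+1 = 3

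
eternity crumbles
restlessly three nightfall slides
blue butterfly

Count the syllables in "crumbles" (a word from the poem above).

2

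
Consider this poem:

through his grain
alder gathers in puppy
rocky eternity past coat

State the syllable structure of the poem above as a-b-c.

Line 1: through(1) + his(1) + grain(1) = 3
Line 2: alder(2) + gathers(2) + in(1) + puppy(2) = 7
Line 3: rocky(2) + eternity(4) + past(1) + coat(1) = 8

3-7-8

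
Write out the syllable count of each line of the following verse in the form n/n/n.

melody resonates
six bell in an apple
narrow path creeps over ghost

6/6/7

Line 1: "melody resonates": 3+3 = 6
Line 2: "six bell in an apple": 1+1+1+1+2 = 6
Line 3: "narrow path creeps over ghost": 2+1+1+2+1 = 7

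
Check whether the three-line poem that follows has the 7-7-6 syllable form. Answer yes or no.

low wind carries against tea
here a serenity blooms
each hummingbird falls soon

Line 1: low(1) + wind(1) + carries(2) + against(2) + tea(1) = 7 ✓
Line 2: here(1) + a(1) + serenity(4) + blooms(1) = 7 ✓
Line 3: each(1) + hummingbird(3) + falls(1) + soon(1) = 6 ✓

Yes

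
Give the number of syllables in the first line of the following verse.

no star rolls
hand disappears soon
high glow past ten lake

The first line: "no star rolls": 1+1+1 = 3

3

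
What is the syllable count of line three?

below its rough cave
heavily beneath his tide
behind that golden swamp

Line three: "behind that golden swamp": 2+1+2+1 = 6

6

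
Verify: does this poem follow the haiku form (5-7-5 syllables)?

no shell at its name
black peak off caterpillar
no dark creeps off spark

Line 1: no(1) + shell(1) + at(1) + its(1) + name(1) = 5 ✓
Line 2: black(1) + peak(1) + off(1) + caterpillar(4) = 7 ✓
Line 3: no(1) + dark(1) + creeps(1) + off(1) + spark(1) = 5 ✓

Yes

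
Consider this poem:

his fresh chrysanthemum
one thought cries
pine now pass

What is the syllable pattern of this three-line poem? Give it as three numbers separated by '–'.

Line 1: "his fresh chrysanthemum": 1+1+4 = 6
Line 2: "one thought cries": 1+1+1 = 3
Line 3: "pine now pass": 1+1+1 = 3

6–3–3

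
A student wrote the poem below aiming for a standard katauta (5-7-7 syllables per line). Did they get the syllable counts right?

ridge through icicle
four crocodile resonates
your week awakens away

Line 1: ridge(1) + through(1) + icicle(3) = 5 ✓
Line 2: four(1) + crocodile(3) + resonates(3) = 7 ✓
Line 3: your(1) + week(1) + awakens(3) + away(2) = 7 ✓

Yes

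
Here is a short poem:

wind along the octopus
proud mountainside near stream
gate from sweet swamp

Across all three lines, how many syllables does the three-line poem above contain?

17

Line 1: wind (1), along (2), the (1), octopus (3) → 7
Line 2: proud (1), mountainside (3), near (1), stream (1) → 6
Line 3: gate (1), from (1), sweet (1), swamp (1) → 4
Total: 7 + 6 + 4 = 17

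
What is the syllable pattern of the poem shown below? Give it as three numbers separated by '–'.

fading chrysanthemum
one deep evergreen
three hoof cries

6–5–3

Line 1: "fading chrysanthemum": 2+4 = 6
Line 2: "one deep evergreen": 1+1+3 = 5
Line 3: "three hoof cries": 1+1+1 = 3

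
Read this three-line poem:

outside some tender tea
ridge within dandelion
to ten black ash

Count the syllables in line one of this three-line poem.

Line one: outside (2), some (1), tender (2), tea (1) → 6

6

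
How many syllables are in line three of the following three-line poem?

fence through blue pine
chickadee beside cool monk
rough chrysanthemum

Line three: rough(1) + chrysanthemum(4) = 5

5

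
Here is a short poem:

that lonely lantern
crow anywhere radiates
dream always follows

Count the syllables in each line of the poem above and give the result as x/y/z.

5/7/5

Line 1: "that lonely lantern": 1+2+2 = 5
Line 2: "crow anywhere radiates": 1+3+3 = 7
Line 3: "dream always follows": 1+2+2 = 5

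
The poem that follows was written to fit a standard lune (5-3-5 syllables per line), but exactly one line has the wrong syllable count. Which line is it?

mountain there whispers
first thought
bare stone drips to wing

Line 2

Line 1: mountain(2) + there(1) + whispers(2) = 5 ✓
Line 2: first(1) + thought(1) = 2 (expected 3)
Line 3: bare(1) + stone(1) + drips(1) + to(1) + wing(1) = 5 ✓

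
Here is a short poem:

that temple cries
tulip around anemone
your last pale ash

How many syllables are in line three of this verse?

4

Line three: your (1), last (1), pale (1), ash (1) → 4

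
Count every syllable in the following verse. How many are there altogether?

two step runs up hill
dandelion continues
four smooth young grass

Line 1: two(1) + step(1) + runs(1) + up(1) + hill(1) = 5
Line 2: dandelion(4) + continues(3) = 7
Line 3: four(1) + smooth(1) + young(1) + grass(1) = 4
Total: 5 + 7 + 4 = 16

16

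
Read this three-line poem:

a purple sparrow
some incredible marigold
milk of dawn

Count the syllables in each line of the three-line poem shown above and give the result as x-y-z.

Line 1: "a purple sparrow": 1+2+2 = 5
Line 2: "some incredible marigold": 1+4+3 = 8
Line 3: "milk of dawn": 1+1+1 = 3

5-8-3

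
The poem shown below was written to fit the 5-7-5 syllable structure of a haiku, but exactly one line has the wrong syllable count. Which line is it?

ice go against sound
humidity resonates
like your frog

The third line

Line 1: "ice go against sound": 1+1+2+1 = 5 ✓
Line 2: "humidity resonates": 4+3 = 7 ✓
Line 3: "like your frog": 1+1+1 = 3 (expected 5)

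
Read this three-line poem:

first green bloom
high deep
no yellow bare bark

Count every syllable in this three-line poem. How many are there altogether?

Line 1: first (1), green (1), bloom (1) → 3
Line 2: high (1), deep (1) → 2
Line 3: no (1), yellow (2), bare (1), bark (1) → 5
Total: 3 + 2 + 5 = 10

10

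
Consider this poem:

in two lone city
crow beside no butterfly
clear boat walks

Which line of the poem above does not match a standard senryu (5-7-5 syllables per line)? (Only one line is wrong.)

Line 1: in(1) + two(1) + lone(1) + city(2) = 5 ✓
Line 2: crow(1) + beside(2) + no(1) + butterfly(3) = 7 ✓
Line 3: clear(1) + boat(1) + walks(1) = 3 (expected 5)

The third line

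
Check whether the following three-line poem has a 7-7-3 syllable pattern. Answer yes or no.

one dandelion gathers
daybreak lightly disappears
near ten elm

Yes

Line 1: "one dandelion gathers": 1+4+2 = 7 ✓
Line 2: "daybreak lightly disappears": 2+2+3 = 7 ✓
Line 3: "near ten elm": 1+1+1 = 3 ✓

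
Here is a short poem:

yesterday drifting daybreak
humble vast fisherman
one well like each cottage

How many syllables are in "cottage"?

2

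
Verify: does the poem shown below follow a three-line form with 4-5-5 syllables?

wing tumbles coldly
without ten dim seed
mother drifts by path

No

Line 1: "wing tumbles coldly": 1+2+2 = 5 (expected 4)
Line 2: "without ten dim seed": 2+1+1+1 = 5 ✓
Line 3: "mother drifts by path": 2+1+1+1 = 5 ✓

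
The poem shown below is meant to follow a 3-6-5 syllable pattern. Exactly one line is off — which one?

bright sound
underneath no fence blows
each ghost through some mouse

The first line

Line 1: bright(1) + sound(1) = 2 (expected 3)
Line 2: underneath(3) + no(1) + fence(1) + blows(1) = 6 ✓
Line 3: each(1) + ghost(1) + through(1) + some(1) + mouse(1) = 5 ✓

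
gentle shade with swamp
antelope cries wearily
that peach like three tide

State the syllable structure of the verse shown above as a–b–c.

Line 1: gentle(2) + shade(1) + with(1) + swamp(1) = 5
Line 2: antelope(3) + cries(1) + wearily(3) = 7
Line 3: that(1) + peach(1) + like(1) + three(1) + tide(1) = 5

5–7–5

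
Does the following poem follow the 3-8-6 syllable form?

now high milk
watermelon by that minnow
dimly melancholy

Yes

Line 1: "now high milk": 1+1+1 = 3 ✓
Line 2: "watermelon by that minnow": 4+1+1+2 = 8 ✓
Line 3: "dimly melancholy": 2+4 = 6 ✓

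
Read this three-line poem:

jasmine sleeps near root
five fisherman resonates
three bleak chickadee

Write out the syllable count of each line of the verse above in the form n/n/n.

5/7/5

Line 1: jasmine (2), sleeps (1), near (1), root (1) → 5
Line 2: five (1), fisherman (3), resonates (3) → 7
Line 3: three (1), bleak (1), chickadee (3) → 5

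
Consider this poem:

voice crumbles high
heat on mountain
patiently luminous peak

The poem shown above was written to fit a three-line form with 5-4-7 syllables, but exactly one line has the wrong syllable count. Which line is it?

Line 1: "voice crumbles high": 1+2+1 = 4 (expected 5)
Line 2: "heat on mountain": 1+1+2 = 4 ✓
Line 3: "patiently luminous peak": 3+3+1 = 7 ✓

Line 1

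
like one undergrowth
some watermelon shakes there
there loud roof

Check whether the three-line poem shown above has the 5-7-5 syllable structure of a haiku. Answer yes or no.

No

Line 1: "like one undergrowth": 1+1+3 = 5 ✓
Line 2: "some watermelon shakes there": 1+4+1+1 = 7 ✓
Line 3: "there loud roof": 1+1+1 = 3 (expected 5)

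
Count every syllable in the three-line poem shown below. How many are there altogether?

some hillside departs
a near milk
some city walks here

Line 1: some (1), hillside (2), departs (2) → 5
Line 2: a (1), near (1), milk (1) → 3
Line 3: some (1), city (2), walks (1), here (1) → 5
Total: 5 + 3 + 5 = 13

13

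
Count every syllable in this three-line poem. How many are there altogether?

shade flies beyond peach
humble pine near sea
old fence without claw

15

Line 1: shade (1), flies (1), beyond (2), peach (1) → 5
Line 2: humble (2), pine (1), near (1), sea (1) → 5
Line 3: old (1), fence (1), without (2), claw (1) → 5
Total: 5 + 5 + 5 = 15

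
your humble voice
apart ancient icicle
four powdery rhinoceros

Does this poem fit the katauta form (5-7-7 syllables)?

Line 1: "your humble voice": 1+2+1 = 4 (expected 5)
Line 2: "apart ancient icicle": 2+2+3 = 7 ✓
Line 3: "four powdery rhinoceros": 1+3+4 = 8 (expected 7)

No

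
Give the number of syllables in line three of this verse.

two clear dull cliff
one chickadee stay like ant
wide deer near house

4

Line three: wide(1) + deer(1) + near(1) + house(1) = 4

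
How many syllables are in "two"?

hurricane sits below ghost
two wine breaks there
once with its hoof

"two" has 1 syllable.

1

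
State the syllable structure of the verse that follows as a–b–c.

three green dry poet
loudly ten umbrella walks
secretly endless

Line 1: three(1) + green(1) + dry(1) + poet(2) = 5
Line 2: loudly(2) + ten(1) + umbrella(3) + walks(1) = 7
Line 3: secretly(3) + endless(2) = 5

5–7–5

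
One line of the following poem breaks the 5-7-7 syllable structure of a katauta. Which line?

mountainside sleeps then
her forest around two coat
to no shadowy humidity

Line 1: mountainside(3) + sleeps(1) + then(1) = 5 ✓
Line 2: her(1) + forest(2) + around(2) + two(1) + coat(1) = 7 ✓
Line 3: to(1) + no(1) + shadowy(3) + humidity(4) = 9 (expected 7)

Line 3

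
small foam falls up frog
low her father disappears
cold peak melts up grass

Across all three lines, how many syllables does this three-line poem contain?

17

Line 1: small(1) + foam(1) + falls(1) + up(1) + frog(1) = 5
Line 2: low(1) + her(1) + father(2) + disappears(3) = 7
Line 3: cold(1) + peak(1) + melts(1) + up(1) + grass(1) = 5
Total: 5 + 7 + 5 = 17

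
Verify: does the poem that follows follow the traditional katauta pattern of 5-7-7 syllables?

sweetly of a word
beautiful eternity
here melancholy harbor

Yes

Line 1: sweetly (2), of (1), a (1), word (1) → 5 ✓
Line 2: beautiful (3), eternity (4) → 7 ✓
Line 3: here (1), melancholy (4), harbor (2) → 7 ✓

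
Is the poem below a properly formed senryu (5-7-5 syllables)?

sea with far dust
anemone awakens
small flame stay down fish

No

Line 1: sea(1) + with(1) + far(1) + dust(1) = 4 (expected 5)
Line 2: anemone(4) + awakens(3) = 7 ✓
Line 3: small(1) + flame(1) + stay(1) + down(1) + fish(1) = 5 ✓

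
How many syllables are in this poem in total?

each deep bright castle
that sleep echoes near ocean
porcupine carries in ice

Line 1: "each deep bright castle": 1+1+1+2 = 5
Line 2: "that sleep echoes near ocean": 1+1+2+1+2 = 7
Line 3: "porcupine carries in ice": 3+2+1+1 = 7
Total: 5 + 7 + 7 = 19

19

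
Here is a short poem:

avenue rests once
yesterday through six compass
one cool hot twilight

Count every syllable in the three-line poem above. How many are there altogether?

17

Line 1: avenue (3), rests (1), once (1) → 5
Line 2: yesterday (3), through (1), six (1), compass (2) → 7
Line 3: one (1), cool (1), hot (1), twilight (2) → 5
Total: 5 + 7 + 5 = 17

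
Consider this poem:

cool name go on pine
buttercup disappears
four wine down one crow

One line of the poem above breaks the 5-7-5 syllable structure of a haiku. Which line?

Line 2

Line 1: cool (1), name (1), go (1), on (1), pine (1) → 5 ✓
Line 2: buttercup (3), disappears (3) → 6 (expected 7)
Line 3: four (1), wine (1), down (1), one (1), crow (1) → 5 ✓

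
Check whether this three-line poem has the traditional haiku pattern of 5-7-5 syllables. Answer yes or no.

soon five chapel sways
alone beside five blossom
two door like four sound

Line 1: soon(1) + five(1) + chapel(2) + sways(1) = 5 ✓
Line 2: alone(2) + beside(2) + five(1) + blossom(2) = 7 ✓
Line 3: two(1) + door(1) + like(1) + four(1) + sound(1) = 5 ✓

Yes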